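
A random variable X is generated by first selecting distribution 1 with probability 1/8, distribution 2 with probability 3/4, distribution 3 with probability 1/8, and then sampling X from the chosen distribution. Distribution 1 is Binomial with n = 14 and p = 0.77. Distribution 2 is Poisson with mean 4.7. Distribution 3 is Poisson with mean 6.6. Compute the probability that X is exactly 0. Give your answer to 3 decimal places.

0.007

Conditional on each component, P(X = 0): 1: 1.15928e-09; 2: 0.00909528; 3: 0.00136037.
By total probability, P(X = 0) = 0.125·1.15928e-09 + 0.75·0.00909528 + 0.125·0.00136037 = 0.0069915.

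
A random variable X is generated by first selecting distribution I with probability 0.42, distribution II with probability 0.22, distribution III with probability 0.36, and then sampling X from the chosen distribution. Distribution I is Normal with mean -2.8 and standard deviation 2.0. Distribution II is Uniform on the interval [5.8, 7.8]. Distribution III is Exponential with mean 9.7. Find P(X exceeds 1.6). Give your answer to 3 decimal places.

Conditional on each component, P(X > 1.6): I: 0.0139034; II: 1; III: 0.847937.
By total probability, P(X > 1.6) = 0.42·0.0139034 + 0.22·1 + 0.36·0.847937 = 0.531097.

0.531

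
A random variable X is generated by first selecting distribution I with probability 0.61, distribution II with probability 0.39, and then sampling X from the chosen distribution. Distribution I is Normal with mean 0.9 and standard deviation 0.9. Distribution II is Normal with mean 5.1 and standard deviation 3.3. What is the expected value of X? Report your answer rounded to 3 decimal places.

Component means — I: 0.9; II: 5.1.
E[X] = 0.61·0.9 + 0.39·5.1 = 2.538.

2.538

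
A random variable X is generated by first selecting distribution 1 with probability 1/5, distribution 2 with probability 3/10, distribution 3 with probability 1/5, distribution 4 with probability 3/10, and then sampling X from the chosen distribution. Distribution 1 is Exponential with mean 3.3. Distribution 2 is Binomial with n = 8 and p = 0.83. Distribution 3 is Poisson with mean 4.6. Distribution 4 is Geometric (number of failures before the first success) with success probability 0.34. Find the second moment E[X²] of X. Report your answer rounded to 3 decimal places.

For each component E[X²] = Var + (mean)², giving 1: 21.78; 2: 45.2184; 3: 25.76; 4: 9.47751.
Overall E[X²] = 0.2·21.78 + 0.3·45.2184 + 0.2·25.76 + 0.3·9.47751 = 25.9168.

25.917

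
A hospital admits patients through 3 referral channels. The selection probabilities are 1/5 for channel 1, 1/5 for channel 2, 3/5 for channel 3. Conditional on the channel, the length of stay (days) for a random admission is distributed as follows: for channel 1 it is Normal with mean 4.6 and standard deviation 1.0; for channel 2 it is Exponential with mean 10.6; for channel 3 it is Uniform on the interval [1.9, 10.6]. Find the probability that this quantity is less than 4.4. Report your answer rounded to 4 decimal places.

Conditional on each channel, P(X < 4.4): 1: 0.42074; 2: 0.339722; 3: 0.287356.
By total probability, P(X < 4.4) = 0.2·0.42074 + 0.2·0.339722 + 0.6·0.287356 = 0.324506.

0.3245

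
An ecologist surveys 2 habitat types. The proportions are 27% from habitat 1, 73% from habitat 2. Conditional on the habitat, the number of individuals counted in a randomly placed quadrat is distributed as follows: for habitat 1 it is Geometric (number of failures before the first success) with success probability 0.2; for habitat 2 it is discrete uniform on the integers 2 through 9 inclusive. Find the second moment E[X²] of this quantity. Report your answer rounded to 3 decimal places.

35.635

For each component E[X²] = Var + (mean)², giving 1: 36; 2: 35.5.
Overall E[X²] = 0.27·36 + 0.73·35.5 = 35.635.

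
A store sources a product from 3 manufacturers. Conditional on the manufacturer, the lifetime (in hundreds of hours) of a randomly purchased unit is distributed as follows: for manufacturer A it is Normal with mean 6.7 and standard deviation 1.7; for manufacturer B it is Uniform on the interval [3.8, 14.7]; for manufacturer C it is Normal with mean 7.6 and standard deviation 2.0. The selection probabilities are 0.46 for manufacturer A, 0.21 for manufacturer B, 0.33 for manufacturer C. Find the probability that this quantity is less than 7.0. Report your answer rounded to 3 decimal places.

0.450

Conditional on each manufacturer, P(X < 7.0): A: 0.570038; B: 0.293578; C: 0.382089.
By total probability, P(X < 7.0) = 0.46·0.570038 + 0.21·0.293578 + 0.33·0.382089 = 0.449958.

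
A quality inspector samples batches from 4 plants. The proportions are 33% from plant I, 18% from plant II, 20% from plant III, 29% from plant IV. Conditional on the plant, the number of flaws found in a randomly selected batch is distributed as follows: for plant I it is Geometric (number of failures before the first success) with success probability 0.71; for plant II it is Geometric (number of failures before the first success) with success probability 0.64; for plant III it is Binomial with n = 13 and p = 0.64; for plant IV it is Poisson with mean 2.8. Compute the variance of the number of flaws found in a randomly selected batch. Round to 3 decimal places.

10.634

Per component, I: μ=0.408451, E[X²]=0.742115; II: μ=0.5625, E[X²]=1.19531; III: μ=8.32, E[X²]=72.2176; IV: μ=2.8, E[X²]=10.64.
E[X] = 0.33·0.408451 + 0.18·0.5625 + 0.2·8.32 + 0.29·2.8 = 2.71204.
E[X²] = 0.33·0.742115 + 0.18·1.19531 + 0.2·72.2176 + 0.29·10.64 = 17.9892.
Var(X) = E[X²] − (E[X])² = 17.9892 − 7.35515 = 10.634.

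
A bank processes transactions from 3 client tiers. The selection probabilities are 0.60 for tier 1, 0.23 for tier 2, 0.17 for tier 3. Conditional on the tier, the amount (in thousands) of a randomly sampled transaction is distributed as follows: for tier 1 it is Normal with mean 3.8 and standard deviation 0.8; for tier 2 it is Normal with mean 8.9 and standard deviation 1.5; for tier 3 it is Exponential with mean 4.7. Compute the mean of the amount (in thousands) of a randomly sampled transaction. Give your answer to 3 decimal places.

5.126

Component means — 1: 3.8; 2: 8.9; 3: 4.7.
E[X] = 0.6·3.8 + 0.23·8.9 + 0.17·4.7 = 5.126.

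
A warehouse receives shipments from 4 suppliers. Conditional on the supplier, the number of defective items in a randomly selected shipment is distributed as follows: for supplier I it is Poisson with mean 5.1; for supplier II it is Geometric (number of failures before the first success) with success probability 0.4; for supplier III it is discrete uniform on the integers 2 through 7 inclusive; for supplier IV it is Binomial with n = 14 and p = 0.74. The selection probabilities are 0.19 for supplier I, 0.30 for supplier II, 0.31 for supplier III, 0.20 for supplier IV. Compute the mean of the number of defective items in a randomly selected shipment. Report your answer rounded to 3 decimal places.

Component means — I: 5.1; II: 1.5; III: 4.5; IV: 10.36.
E[X] = 0.19·5.1 + 0.3·1.5 + 0.31·4.5 + 0.2·10.36 = 4.886.

4.886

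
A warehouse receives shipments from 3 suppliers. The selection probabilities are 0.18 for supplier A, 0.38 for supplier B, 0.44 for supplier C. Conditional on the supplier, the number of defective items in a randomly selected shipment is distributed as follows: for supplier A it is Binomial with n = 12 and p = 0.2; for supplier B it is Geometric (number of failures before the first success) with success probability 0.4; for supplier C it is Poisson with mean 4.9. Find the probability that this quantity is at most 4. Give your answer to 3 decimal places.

0.719

Conditional on each supplier, P(X ≤ 4): A: 0.927445; B: 0.92224; C: 0.458212.
By total probability, P(X ≤ 4) = 0.18·0.927445 + 0.38·0.92224 + 0.44·0.458212 = 0.719004.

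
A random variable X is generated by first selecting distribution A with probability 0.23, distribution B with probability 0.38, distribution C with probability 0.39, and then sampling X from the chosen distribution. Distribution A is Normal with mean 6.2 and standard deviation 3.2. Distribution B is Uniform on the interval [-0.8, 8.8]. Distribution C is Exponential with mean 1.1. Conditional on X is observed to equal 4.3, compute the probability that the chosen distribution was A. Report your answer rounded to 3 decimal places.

0.340

Likelihoods f(4.3 | ·): A: 0.104522; B: 0.104167; C: 0.0182352.
Posterior ∝ prior × likelihood. Numerator for A: 0.23·0.104522 = 0.02404.
Normalizing constant: 0.23·0.104522 + 0.38·0.104167 + 0.39·0.0182352 = 0.0707351.
P(A | observation) = 0.02404 / 0.0707351 = 0.33986.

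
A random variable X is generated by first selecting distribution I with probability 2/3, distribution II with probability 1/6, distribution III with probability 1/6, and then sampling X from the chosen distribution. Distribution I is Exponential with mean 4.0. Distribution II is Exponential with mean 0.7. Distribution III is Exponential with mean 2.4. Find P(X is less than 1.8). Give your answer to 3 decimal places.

0.483

Conditional on each component, P(X < 1.8): I: 0.362372; II: 0.923574; III: 0.527633.
By total probability, P(X < 1.8) = 0.666667·0.362372 + 0.166667·0.923574 + 0.166667·0.527633 = 0.483449.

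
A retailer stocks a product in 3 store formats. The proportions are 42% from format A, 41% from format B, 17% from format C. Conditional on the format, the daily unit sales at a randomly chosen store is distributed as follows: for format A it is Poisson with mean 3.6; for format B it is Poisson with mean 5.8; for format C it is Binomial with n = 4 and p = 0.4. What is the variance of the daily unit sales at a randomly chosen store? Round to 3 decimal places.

Per component, A: μ=3.6, E[X²]=16.56; B: μ=5.8, E[X²]=39.44; C: μ=1.6, E[X²]=3.52.
E[X] = 0.42·3.6 + 0.41·5.8 + 0.17·1.6 = 4.162.
E[X²] = 0.42·16.56 + 0.41·39.44 + 0.17·3.52 = 23.724.
Var(X) = E[X²] − (E[X])² = 23.724 − 17.3222 = 6.40176.

6.402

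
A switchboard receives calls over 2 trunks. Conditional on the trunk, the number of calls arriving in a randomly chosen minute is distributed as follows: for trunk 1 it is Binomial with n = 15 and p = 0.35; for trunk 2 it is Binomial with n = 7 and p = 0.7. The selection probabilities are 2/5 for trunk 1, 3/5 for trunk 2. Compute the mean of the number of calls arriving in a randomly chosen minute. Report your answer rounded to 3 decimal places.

5.040

Component means — 1: 5.25; 2: 4.9.
E[X] = 0.4·5.25 + 0.6·4.9 = 5.04.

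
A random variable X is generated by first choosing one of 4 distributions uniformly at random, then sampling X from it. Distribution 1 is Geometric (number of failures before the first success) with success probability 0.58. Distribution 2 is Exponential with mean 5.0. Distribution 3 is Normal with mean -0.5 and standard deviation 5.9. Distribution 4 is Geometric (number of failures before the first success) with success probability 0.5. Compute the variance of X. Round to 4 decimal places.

20.0370

Per component, 1: μ=0.724138, E[X²]=1.77289; 2: μ=5, E[X²]=50; 3: μ=-0.5, E[X²]=35.06; 4: μ=1, E[X²]=3.
E[X] = 0.25·0.724138 + 0.25·5 + 0.25·-0.5 + 0.25·1 = 1.55603.
E[X²] = 0.25·1.77289 + 0.25·50 + 0.25·35.06 + 0.25·3 = 22.4582.
Var(X) = E[X²] − (E[X])² = 22.4582 − 2.42124 = 20.037.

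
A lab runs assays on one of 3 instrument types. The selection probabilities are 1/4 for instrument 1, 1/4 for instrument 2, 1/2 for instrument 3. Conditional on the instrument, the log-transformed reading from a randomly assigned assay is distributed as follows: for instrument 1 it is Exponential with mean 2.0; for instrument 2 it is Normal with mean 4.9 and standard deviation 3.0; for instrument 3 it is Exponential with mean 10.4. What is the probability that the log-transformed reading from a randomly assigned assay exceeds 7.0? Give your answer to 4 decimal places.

Conditional on each instrument, P(X > 7.0): 1: 0.0301974; 2: 0.241964; 3: 0.510137.
By total probability, P(X > 7.0) = 0.25·0.0301974 + 0.25·0.241964 + 0.5·0.510137 = 0.323109.

0.3231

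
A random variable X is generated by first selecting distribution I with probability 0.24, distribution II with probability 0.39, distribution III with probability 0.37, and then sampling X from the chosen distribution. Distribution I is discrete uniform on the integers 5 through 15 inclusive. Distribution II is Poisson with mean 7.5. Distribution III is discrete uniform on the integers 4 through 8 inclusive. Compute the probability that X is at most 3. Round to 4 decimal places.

Conditional on each component, P(X ≤ 3): I: 0; II: 0.0591455; III: 0.
By total probability, P(X ≤ 3) = 0.24·0 + 0.39·0.0591455 + 0.37·0 = 0.0230667.

0.0231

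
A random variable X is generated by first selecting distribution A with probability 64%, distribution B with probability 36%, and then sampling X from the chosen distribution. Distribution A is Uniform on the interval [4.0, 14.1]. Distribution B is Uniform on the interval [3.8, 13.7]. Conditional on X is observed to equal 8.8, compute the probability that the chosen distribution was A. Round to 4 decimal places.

Likelihoods f(8.8 | ·): A: 0.0990099; B: 0.10101.
Posterior ∝ prior × likelihood. Numerator for A: 0.64·0.0990099 = 0.0633663.
Normalizing constant: 0.64·0.0990099 + 0.36·0.10101 = 0.09973.
P(A | observation) = 0.0633663 / 0.09973 = 0.635379.

0.6354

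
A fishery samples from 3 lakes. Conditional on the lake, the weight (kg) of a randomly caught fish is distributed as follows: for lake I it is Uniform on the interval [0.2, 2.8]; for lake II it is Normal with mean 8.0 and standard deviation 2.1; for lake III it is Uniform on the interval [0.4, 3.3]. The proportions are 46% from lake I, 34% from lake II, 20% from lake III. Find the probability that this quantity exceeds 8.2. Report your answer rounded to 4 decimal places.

Conditional on each lake, P(X > 8.2): I: 0; II: 0.462063; III: 0.
By total probability, P(X > 8.2) = 0.46·0 + 0.34·0.462063 + 0.2·0 = 0.157101.

0.1571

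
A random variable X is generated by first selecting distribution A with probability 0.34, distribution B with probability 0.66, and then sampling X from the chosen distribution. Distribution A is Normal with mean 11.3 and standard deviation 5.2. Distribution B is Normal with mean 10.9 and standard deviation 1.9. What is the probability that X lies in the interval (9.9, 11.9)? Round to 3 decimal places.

Conditional on each component, P(9.9 < X < 11.9): A: 0.152054; B: 0.401331.
By total probability, P(9.9 < X < 11.9) = 0.34·0.152054 + 0.66·0.401331 = 0.316577.

0.317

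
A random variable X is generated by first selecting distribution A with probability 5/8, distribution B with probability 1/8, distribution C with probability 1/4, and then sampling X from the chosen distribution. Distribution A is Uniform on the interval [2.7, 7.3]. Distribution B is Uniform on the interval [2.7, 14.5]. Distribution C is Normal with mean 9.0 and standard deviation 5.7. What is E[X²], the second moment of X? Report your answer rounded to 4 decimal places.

For each component E[X²] = Var + (mean)², giving A: 26.7633; B: 85.5633; C: 113.49.
Overall E[X²] = 0.625·26.7633 + 0.125·85.5633 + 0.25·113.49 = 55.795.

55.7950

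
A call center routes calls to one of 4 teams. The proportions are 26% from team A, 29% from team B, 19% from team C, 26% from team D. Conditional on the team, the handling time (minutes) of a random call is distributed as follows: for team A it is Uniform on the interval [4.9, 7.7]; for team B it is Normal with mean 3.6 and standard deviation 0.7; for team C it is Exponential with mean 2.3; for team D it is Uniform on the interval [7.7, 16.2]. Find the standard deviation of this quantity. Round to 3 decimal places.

Per component, A: μ=6.3, E[X²]=40.3433; B: μ=3.6, E[X²]=13.45; C: μ=2.3, E[X²]=10.58; D: μ=11.95, E[X²]=148.823.
E[X] = 0.26·6.3 + 0.29·3.6 + 0.19·2.3 + 0.26·11.95 = 6.226.
E[X²] = 0.26·40.3433 + 0.29·13.45 + 0.19·10.58 + 0.26·148.823 = 55.094.
Var(X) = E[X²] − (E[X])² = 55.094 − 38.7631 = 16.331.
SD(X) = √16.331 = 4.04116.

4.041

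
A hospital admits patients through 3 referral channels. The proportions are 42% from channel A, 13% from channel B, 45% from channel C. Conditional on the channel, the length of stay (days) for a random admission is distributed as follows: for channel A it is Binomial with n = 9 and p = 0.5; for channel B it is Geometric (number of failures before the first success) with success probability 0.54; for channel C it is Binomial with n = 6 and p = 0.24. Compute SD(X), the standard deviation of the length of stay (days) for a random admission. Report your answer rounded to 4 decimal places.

Per component, A: μ=4.5, E[X²]=22.5; B: μ=0.851852, E[X²]=2.30316; C: μ=1.44, E[X²]=3.168.
E[X] = 0.42·4.5 + 0.13·0.851852 + 0.45·1.44 = 2.64874.
E[X²] = 0.42·22.5 + 0.13·2.30316 + 0.45·3.168 = 11.175.
Var(X) = E[X²] − (E[X])² = 11.175 − 7.01583 = 4.15918.
SD(X) = √4.15918 = 2.03941.

2.0394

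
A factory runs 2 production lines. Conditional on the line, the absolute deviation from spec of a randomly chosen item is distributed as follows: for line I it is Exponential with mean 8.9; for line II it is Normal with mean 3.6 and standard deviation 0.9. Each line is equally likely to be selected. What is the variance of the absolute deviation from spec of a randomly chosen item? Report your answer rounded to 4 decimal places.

47.0325

Per component, I: μ=8.9, E[X²]=158.42; II: μ=3.6, E[X²]=13.77.
E[X] = 0.5·8.9 + 0.5·3.6 = 6.25.
E[X²] = 0.5·158.42 + 0.5·13.77 = 86.095.
Var(X) = E[X²] − (E[X])² = 86.095 − 39.0625 = 47.0325.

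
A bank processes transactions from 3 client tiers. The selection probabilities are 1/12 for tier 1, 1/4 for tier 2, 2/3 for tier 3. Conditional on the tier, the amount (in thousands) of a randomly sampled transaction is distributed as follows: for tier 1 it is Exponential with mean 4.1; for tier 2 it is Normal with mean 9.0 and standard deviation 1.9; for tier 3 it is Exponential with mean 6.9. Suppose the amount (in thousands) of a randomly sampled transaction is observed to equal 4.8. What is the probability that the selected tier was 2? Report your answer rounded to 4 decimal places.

0.0772

Likelihoods f(4.8 | ·): 1: 0.0756439; 2: 0.0182424; 3: 0.0722825.
Posterior ∝ prior × likelihood. Numerator for 2: 0.25·0.0182424 = 0.0045606.
Normalizing constant: 0.0833333·0.0756439 + 0.25·0.0182424 + 0.666667·0.0722825 = 0.0590526.
P(2 | observation) = 0.0045606 / 0.0590526 = 0.0772296.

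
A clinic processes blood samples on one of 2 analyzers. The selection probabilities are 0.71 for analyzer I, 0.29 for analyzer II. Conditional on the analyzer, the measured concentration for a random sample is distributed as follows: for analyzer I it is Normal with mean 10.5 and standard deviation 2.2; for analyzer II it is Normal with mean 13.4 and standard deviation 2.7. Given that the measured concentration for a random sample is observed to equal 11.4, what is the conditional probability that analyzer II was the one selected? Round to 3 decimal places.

0.216

Likelihoods f(11.4 | ·): I: 0.166781; II: 0.112305.
Posterior ∝ prior × likelihood. Numerator for II: 0.29·0.112305 = 0.0325684.
Normalizing constant: 0.71·0.166781 + 0.29·0.112305 = 0.150983.
P(II | observation) = 0.0325684 / 0.150983 = 0.215709.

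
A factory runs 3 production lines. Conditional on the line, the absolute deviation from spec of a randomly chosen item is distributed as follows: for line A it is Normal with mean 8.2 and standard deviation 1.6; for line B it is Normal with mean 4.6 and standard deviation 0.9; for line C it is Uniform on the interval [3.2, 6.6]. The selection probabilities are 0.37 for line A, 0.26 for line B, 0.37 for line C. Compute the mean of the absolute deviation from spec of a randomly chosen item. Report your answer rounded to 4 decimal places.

6.0430

Component means — A: 8.2; B: 4.6; C: 4.9.
E[X] = 0.37·8.2 + 0.26·4.6 + 0.37·4.9 = 6.043.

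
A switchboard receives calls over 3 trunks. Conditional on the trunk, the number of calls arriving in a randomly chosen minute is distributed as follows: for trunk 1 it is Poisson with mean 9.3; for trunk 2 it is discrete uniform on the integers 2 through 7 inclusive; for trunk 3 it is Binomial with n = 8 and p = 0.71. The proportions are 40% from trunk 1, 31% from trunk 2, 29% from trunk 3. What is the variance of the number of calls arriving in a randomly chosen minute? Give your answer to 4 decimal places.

Per component, 1: μ=9.3, E[X²]=95.79; 2: μ=4.5, E[X²]=23.1667; 3: μ=5.68, E[X²]=33.9096.
E[X] = 0.4·9.3 + 0.31·4.5 + 0.29·5.68 = 6.7622.
E[X²] = 0.4·95.79 + 0.31·23.1667 + 0.29·33.9096 = 55.3315.
Var(X) = E[X²] − (E[X])² = 55.3315 − 45.7273 = 9.6041.

9.6041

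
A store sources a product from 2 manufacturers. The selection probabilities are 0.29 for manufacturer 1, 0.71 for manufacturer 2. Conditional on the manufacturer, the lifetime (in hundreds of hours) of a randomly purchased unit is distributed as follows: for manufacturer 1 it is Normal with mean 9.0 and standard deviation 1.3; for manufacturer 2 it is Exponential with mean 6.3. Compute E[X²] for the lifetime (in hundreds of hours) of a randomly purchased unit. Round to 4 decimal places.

80.3399

For each component E[X²] = Var + (mean)², giving 1: 82.69; 2: 79.38.
Overall E[X²] = 0.29·82.69 + 0.71·79.38 = 80.3399.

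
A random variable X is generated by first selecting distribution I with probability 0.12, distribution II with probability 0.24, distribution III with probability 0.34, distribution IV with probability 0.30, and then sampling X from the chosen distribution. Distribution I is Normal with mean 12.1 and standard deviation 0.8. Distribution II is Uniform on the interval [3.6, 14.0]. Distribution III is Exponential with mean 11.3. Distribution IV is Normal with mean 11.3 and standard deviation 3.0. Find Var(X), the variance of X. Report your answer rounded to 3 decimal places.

49.677

Per component, I: μ=12.1, E[X²]=147.05; II: μ=8.8, E[X²]=86.4533; III: μ=11.3, E[X²]=255.38; IV: μ=11.3, E[X²]=136.69.
E[X] = 0.12·12.1 + 0.24·8.8 + 0.34·11.3 + 0.3·11.3 = 10.796.
E[X²] = 0.12·147.05 + 0.24·86.4533 + 0.34·255.38 + 0.3·136.69 = 166.231.
Var(X) = E[X²] − (E[X])² = 166.231 − 116.554 = 49.6774.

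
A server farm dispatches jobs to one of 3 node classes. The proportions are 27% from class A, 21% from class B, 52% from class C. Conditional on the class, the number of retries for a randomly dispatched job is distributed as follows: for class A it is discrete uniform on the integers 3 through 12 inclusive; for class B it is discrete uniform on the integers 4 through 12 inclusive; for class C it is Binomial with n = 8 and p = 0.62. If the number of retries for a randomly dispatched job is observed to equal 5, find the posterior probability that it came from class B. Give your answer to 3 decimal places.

Likelihoods P(X=5 | ·): A: 0.1; B: 0.111111; C: 0.281512.
Posterior ∝ prior × likelihood. Numerator for B: 0.21·0.111111 = 0.0233333.
Normalizing constant: 0.27·0.1 + 0.21·0.111111 + 0.52·0.281512 = 0.19672.
P(B | observation) = 0.0233333 / 0.19672 = 0.118612.

0.119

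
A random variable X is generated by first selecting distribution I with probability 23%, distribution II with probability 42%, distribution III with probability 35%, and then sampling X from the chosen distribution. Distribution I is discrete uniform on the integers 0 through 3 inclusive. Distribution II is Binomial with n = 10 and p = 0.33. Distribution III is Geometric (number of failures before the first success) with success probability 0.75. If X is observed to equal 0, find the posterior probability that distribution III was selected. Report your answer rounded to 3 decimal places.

Likelihoods P(X=0 | ·): I: 0.25; II: 0.0182284; III: 0.75.
Posterior ∝ prior × likelihood. Numerator for III: 0.35·0.75 = 0.2625.
Normalizing constant: 0.23·0.25 + 0.42·0.0182284 + 0.35·0.75 = 0.327656.
P(III | observation) = 0.2625 / 0.327656 = 0.801145.

0.801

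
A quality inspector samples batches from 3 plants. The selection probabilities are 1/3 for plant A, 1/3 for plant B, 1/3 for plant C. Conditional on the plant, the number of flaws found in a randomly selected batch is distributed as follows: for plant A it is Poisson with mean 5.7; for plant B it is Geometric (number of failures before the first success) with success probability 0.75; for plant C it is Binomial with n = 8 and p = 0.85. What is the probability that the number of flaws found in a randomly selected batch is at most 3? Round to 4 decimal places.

0.3930

Conditional on each plant, P(X ≤ 3): A: 0.180048; B: 0.996094; C: 0.00285387.
By total probability, P(X ≤ 3) = 0.333333·0.180048 + 0.333333·0.996094 + 0.333333·0.00285387 = 0.392999.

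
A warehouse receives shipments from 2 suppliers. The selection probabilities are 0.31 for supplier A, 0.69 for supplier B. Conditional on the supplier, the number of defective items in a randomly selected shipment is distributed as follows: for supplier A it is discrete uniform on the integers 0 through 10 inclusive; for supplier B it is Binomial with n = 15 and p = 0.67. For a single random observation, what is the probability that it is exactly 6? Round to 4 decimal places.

0.0427

Conditional on each supplier, P(X = 6): A: 0.0909091; B: 0.0210125.
By total probability, P(X = 6) = 0.31·0.0909091 + 0.69·0.0210125 = 0.0426805.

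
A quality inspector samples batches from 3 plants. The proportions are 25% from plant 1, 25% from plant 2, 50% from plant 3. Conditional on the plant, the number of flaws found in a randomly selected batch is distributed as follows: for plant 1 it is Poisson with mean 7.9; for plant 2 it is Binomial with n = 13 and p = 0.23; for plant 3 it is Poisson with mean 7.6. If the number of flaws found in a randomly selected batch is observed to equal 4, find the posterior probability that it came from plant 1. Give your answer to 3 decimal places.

Likelihoods P(X=4 | ·): 1: 0.0601687; 2: 0.190386; 3: 0.0695673.
Posterior ∝ prior × likelihood. Numerator for 1: 0.25·0.0601687 = 0.0150422.
Normalizing constant: 0.25·0.0601687 + 0.25·0.190386 + 0.5·0.0695673 = 0.0974222.
P(1 | observation) = 0.0150422 / 0.0974222 = 0.154402.

0.154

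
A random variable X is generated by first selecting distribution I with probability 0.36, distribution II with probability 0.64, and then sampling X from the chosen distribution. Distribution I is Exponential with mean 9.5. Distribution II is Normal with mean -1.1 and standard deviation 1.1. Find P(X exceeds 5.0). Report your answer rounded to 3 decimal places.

Conditional on each component, P(X > 5.0): I: 0.590778; II: 1.46596e-08.
By total probability, P(X > 5.0) = 0.36·0.590778 + 0.64·1.46596e-08 = 0.21268.

0.213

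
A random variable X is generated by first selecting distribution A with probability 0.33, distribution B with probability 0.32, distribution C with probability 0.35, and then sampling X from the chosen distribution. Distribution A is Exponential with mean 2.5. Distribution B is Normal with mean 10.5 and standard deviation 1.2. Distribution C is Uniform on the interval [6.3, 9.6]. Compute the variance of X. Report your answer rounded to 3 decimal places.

Per component, A: μ=2.5, E[X²]=12.5; B: μ=10.5, E[X²]=111.69; C: μ=7.95, E[X²]=64.11.
E[X] = 0.33·2.5 + 0.32·10.5 + 0.35·7.95 = 6.9675.
E[X²] = 0.33·12.5 + 0.32·111.69 + 0.35·64.11 = 62.3043.
Var(X) = E[X²] − (E[X])² = 62.3043 − 48.5461 = 13.7582.

13.758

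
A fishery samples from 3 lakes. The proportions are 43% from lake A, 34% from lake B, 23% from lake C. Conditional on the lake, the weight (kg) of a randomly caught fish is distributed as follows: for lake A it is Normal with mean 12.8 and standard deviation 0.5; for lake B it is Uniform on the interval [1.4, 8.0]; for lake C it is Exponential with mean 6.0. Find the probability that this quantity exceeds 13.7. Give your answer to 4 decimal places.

0.0389

Conditional on each lake, P(X > 13.7): A: 0.0359303; B: 0; C: 0.101944.
By total probability, P(X > 13.7) = 0.43·0.0359303 + 0.34·0 + 0.23·0.101944 = 0.0388971.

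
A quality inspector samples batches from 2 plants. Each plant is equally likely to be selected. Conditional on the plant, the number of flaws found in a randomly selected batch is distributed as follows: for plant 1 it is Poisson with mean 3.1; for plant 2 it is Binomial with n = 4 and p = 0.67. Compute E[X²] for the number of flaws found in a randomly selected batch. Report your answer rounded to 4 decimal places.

For each component E[X²] = Var + (mean)², giving 1: 12.71; 2: 8.0668.
Overall E[X²] = 0.5·12.71 + 0.5·8.0668 = 10.3884.

10.3884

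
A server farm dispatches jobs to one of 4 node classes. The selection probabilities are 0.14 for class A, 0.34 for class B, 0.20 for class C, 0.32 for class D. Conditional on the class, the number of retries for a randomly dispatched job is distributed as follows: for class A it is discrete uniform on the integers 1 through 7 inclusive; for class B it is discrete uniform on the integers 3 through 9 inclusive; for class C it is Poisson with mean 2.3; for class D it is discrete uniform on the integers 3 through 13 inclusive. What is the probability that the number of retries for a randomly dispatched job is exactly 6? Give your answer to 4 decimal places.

0.1018

Conditional on each class, P(X = 6): A: 0.142857; B: 0.142857; C: 0.0206138; D: 0.0909091.
By total probability, P(X = 6) = 0.14·0.142857 + 0.34·0.142857 + 0.2·0.0206138 + 0.32·0.0909091 = 0.101785.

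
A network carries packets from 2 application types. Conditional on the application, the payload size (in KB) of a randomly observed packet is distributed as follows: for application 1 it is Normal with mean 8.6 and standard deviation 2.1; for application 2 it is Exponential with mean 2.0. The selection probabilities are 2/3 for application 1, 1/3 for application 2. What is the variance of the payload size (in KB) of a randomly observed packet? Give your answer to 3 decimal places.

Per component, 1: μ=8.6, E[X²]=78.37; 2: μ=2, E[X²]=8.
E[X] = 0.666667·8.6 + 0.333333·2 = 6.4.
E[X²] = 0.666667·78.37 + 0.333333·8 = 54.9133.
Var(X) = E[X²] − (E[X])² = 54.9133 − 40.96 = 13.9533.

13.953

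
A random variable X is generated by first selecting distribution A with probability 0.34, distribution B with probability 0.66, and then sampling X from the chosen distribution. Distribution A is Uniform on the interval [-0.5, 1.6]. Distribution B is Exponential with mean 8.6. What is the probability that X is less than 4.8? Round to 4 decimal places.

0.6223

Conditional on each component, P(X < 4.8): A: 1; B: 0.427727.
By total probability, P(X < 4.8) = 0.34·1 + 0.66·0.427727 = 0.6223.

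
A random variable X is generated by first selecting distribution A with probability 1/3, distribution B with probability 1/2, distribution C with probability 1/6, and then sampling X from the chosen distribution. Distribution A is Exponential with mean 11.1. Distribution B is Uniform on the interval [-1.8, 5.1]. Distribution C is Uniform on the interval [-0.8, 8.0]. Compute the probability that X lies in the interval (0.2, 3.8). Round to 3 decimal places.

Conditional on each component, P(0.2 < X < 3.8): A: 0.272038; B: 0.521739; C: 0.409091.
By total probability, P(0.2 < X < 3.8) = 0.333333·0.272038 + 0.5·0.521739 + 0.166667·0.409091 = 0.419731.

0.420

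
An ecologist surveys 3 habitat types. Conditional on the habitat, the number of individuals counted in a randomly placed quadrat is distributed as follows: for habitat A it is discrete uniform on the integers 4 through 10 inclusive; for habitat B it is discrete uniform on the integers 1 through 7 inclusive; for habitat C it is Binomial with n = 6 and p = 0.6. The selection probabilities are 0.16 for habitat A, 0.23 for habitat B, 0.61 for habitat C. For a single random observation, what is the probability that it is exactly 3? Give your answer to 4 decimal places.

Conditional on each habitat, P(X = 3): A: 0; B: 0.142857; C: 0.27648.
By total probability, P(X = 3) = 0.16·0 + 0.23·0.142857 + 0.61·0.27648 = 0.20151.

0.2015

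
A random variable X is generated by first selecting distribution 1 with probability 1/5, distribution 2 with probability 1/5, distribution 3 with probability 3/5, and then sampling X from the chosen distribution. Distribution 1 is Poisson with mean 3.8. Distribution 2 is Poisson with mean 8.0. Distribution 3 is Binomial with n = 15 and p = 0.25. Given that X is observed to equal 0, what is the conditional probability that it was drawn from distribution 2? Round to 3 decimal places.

Likelihoods P(X=0 | ·): 1: 0.0223708; 2: 0.000335463; 3: 0.0133635.
Posterior ∝ prior × likelihood. Numerator for 2: 0.2·0.000335463 = 6.70925e-05.
Normalizing constant: 0.2·0.0223708 + 0.2·0.000335463 + 0.6·0.0133635 = 0.0125593.
P(2 | observation) = 6.70925e-05 / 0.0125593 = 0.00534205.

0.005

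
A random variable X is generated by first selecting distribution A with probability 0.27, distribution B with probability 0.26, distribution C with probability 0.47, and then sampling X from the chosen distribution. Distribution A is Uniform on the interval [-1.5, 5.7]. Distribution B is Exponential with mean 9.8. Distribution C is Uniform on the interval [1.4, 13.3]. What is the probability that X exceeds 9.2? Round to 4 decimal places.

Conditional on each component, P(X > 9.2): A: 0; B: 0.391106; C: 0.344538.
By total probability, P(X > 9.2) = 0.27·0 + 0.26·0.391106 + 0.47·0.344538 = 0.26362.

0.2636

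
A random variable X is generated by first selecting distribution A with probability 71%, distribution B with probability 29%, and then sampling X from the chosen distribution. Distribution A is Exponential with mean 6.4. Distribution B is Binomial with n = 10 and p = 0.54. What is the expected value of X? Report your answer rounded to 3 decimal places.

6.110

Component means — A: 6.4; B: 5.4.
E[X] = 0.71·6.4 + 0.29·5.4 = 6.11.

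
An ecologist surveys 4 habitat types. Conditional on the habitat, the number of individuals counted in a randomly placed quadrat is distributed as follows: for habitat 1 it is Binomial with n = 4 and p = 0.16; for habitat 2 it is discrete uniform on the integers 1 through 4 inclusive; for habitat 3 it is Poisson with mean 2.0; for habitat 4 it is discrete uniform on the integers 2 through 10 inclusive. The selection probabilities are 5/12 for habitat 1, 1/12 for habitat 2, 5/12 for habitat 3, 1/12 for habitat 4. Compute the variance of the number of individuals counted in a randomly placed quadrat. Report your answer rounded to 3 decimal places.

Per component, 1: μ=0.64, E[X²]=0.9472; 2: μ=2.5, E[X²]=7.5; 3: μ=2, E[X²]=6; 4: μ=6, E[X²]=42.6667.
E[X] = 0.416667·0.64 + 0.0833333·2.5 + 0.416667·2 + 0.0833333·6 = 1.80833.
E[X²] = 0.416667·0.9472 + 0.0833333·7.5 + 0.416667·6 + 0.0833333·42.6667 = 7.07522.
Var(X) = E[X²] − (E[X])² = 7.07522 − 3.27007 = 3.80515.

3.805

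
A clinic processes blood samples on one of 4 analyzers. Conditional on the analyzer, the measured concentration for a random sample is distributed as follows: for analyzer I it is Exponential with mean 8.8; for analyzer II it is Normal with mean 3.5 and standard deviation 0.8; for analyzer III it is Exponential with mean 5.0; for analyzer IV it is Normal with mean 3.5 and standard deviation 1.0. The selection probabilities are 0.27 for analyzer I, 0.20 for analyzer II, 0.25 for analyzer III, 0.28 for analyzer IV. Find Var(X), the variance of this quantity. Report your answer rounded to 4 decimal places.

32.4520

Per component, I: μ=8.8, E[X²]=154.88; II: μ=3.5, E[X²]=12.89; III: μ=5, E[X²]=50; IV: μ=3.5, E[X²]=13.25.
E[X] = 0.27·8.8 + 0.2·3.5 + 0.25·5 + 0.28·3.5 = 5.306.
E[X²] = 0.27·154.88 + 0.2·12.89 + 0.25·50 + 0.28·13.25 = 60.6056.
Var(X) = E[X²] − (E[X])² = 60.6056 − 28.1536 = 32.452.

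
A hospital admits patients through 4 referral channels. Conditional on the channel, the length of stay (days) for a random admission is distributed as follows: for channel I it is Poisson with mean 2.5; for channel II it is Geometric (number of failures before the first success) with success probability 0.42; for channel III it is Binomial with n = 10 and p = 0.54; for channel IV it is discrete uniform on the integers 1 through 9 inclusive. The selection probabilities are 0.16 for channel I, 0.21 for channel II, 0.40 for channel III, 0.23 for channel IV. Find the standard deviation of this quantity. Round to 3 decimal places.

Per component, I: μ=2.5, E[X²]=8.75; II: μ=1.38095, E[X²]=5.19501; III: μ=5.4, E[X²]=31.644; IV: μ=5, E[X²]=31.6667.
E[X] = 0.16·2.5 + 0.21·1.38095 + 0.4·5.4 + 0.23·5 = 4.
E[X²] = 0.16·8.75 + 0.21·5.19501 + 0.4·31.644 + 0.23·31.6667 = 22.4319.
Var(X) = E[X²] − (E[X])² = 22.4319 − 16 = 6.43189.
SD(X) = √6.43189 = 2.53612.

2.536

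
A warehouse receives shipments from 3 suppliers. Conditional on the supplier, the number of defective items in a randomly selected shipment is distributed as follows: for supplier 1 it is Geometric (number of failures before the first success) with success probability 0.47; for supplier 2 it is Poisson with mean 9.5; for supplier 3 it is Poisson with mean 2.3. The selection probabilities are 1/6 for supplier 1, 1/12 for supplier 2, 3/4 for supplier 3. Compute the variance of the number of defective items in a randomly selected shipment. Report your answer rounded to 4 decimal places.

7.3019

Per component, 1: μ=1.12766, E[X²]=3.67089; 2: μ=9.5, E[X²]=99.75; 3: μ=2.3, E[X²]=7.59.
E[X] = 0.166667·1.12766 + 0.0833333·9.5 + 0.75·2.3 = 2.70461.
E[X²] = 0.166667·3.67089 + 0.0833333·99.75 + 0.75·7.59 = 14.6168.
Var(X) = E[X²] − (E[X])² = 14.6168 − 7.31491 = 7.3019.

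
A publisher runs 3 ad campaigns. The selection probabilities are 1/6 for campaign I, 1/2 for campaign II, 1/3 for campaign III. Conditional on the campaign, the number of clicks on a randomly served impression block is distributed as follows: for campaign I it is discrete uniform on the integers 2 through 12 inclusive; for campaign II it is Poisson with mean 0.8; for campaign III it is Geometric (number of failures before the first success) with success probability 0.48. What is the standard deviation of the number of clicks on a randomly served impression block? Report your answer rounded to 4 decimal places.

Per component, I: μ=7, E[X²]=59; II: μ=0.8, E[X²]=1.44; III: μ=1.08333, E[X²]=3.43056.
E[X] = 0.166667·7 + 0.5·0.8 + 0.333333·1.08333 = 1.92778.
E[X²] = 0.166667·59 + 0.5·1.44 + 0.333333·3.43056 = 11.6969.
Var(X) = E[X²] − (E[X])² = 11.6969 − 3.71633 = 7.98052.
SD(X) = √7.98052 = 2.82498.

2.8250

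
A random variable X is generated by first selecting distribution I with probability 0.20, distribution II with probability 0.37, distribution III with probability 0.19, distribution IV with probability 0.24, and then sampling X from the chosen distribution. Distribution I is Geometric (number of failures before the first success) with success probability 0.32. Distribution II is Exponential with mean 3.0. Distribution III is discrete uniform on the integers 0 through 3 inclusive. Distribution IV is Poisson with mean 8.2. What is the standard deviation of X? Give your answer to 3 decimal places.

Per component, I: μ=2.125, E[X²]=11.1562; II: μ=3, E[X²]=18; III: μ=1.5, E[X²]=3.5; IV: μ=8.2, E[X²]=75.44.
E[X] = 0.2·2.125 + 0.37·3 + 0.19·1.5 + 0.24·8.2 = 3.788.
E[X²] = 0.2·11.1562 + 0.37·18 + 0.19·3.5 + 0.24·75.44 = 27.6618.
Var(X) = E[X²] − (E[X])² = 27.6618 − 14.3489 = 13.3129.
SD(X) = √13.3129 = 3.64869.

3.649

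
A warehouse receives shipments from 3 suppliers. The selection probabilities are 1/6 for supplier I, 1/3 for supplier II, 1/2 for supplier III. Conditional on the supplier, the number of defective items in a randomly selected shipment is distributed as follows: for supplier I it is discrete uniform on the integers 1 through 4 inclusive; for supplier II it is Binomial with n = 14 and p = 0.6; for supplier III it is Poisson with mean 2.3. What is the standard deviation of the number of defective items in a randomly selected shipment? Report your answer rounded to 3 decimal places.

Per component, I: μ=2.5, E[X²]=7.5; II: μ=8.4, E[X²]=73.92; III: μ=2.3, E[X²]=7.59.
E[X] = 0.166667·2.5 + 0.333333·8.4 + 0.5·2.3 = 4.36667.
E[X²] = 0.166667·7.5 + 0.333333·73.92 + 0.5·7.59 = 29.685.
Var(X) = E[X²] − (E[X])² = 29.685 − 19.0678 = 10.6172.
SD(X) = √10.6172 = 3.25841.

3.258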